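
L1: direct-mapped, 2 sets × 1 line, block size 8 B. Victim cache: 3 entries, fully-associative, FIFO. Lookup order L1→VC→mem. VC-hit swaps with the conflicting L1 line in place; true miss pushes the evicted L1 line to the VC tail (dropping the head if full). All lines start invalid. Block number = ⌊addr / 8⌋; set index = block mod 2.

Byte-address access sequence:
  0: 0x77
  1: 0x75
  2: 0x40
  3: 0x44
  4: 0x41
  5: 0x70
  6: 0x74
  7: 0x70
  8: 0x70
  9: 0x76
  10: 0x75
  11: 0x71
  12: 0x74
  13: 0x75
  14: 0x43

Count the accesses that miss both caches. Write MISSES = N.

MISSES = 2

0: 0x77 (blk 14, set 0) → MISS  vc=[]
1: 0x75 (blk 14, set 0) → L1-HIT  vc=[]
2: 0x40 (blk 8, set 0) → MISS  vc=[14]
3: 0x44 (blk 8, set 0) → L1-HIT  vc=[14]
4: 0x41 (blk 8, set 0) → L1-HIT  vc=[14]
5: 0x70 (blk 14, set 0) → VC-HIT  vc=[8]
6: 0x74 (blk 14, set 0) → L1-HIT  vc=[8]
7: 0x70 (blk 14, set 0) → L1-HIT  vc=[8]
8: 0x70 (blk 14, set 0) → L1-HIT  vc=[8]
9: 0x76 (blk 14, set 0) → L1-HIT  vc=[8]
10: 0x75 (blk 14, set 0) → L1-HIT  vc=[8]
11: 0x71 (blk 14, set 0) → L1-HIT  vc=[8]
12: 0x74 (blk 14, set 0) → L1-HIT  vc=[8]
13: 0x75 (blk 14, set 0) → L1-HIT  vc=[8]
14: 0x43 (blk 8, set 0) → VC-HIT  vc=[14]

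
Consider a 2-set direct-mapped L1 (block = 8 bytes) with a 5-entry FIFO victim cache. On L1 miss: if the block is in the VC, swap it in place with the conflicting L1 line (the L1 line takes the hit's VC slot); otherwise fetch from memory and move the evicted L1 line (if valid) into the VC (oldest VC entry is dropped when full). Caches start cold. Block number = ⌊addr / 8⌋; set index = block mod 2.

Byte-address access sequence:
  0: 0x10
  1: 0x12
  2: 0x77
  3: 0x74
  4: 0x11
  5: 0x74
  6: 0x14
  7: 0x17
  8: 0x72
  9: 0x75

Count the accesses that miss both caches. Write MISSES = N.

0: 0x10 (blk 2, set 0) → MISS  vc=[]
1: 0x12 (blk 2, set 0) → L1-HIT  vc=[]
2: 0x77 (blk 14, set 0) → MISS  vc=[2]
3: 0x74 (blk 14, set 0) → L1-HIT  vc=[2]
4: 0x11 (blk 2, set 0) → VC-HIT  vc=[14]
5: 0x74 (blk 14, set 0) → VC-HIT  vc=[2]
6: 0x14 (blk 2, set 0) → VC-HIT  vc=[14]
7: 0x17 (blk 2, set 0) → L1-HIT  vc=[14]
8: 0x72 (blk 14, set 0) → VC-HIT  vc=[2]
9: 0x75 (blk 14, set 0) → L1-HIT  vc=[2]

MISSES = 2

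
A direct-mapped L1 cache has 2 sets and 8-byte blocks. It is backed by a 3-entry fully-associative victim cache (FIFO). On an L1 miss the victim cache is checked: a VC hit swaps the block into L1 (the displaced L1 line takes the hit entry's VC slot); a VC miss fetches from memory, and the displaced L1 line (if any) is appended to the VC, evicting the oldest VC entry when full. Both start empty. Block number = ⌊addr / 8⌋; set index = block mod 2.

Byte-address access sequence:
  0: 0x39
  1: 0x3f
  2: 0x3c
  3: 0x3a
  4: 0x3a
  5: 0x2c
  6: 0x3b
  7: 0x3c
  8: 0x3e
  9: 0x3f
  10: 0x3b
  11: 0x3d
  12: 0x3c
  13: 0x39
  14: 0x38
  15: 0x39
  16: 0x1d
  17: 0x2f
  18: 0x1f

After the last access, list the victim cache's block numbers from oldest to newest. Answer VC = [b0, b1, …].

#0 0x39→b7/s1 MISS; vc=[]
#1 0x3f→b7/s1 L1-HIT; vc=[]
#2 0x3c→b7/s1 L1-HIT; vc=[]
#3 0x3a→b7/s1 L1-HIT; vc=[]
#4 0x3a→b7/s1 L1-HIT; vc=[]
#5 0x2c→b5/s1 MISS; vc=[7]
#6 0x3b→b7/s1 VC-HIT; vc=[5]
#7 0x3c→b7/s1 L1-HIT; vc=[5]
#8 0x3e→b7/s1 L1-HIT; vc=[5]
#9 0x3f→b7/s1 L1-HIT; vc=[5]
#10 0x3b→b7/s1 L1-HIT; vc=[5]
#11 0x3d→b7/s1 L1-HIT; vc=[5]
#12 0x3c→b7/s1 L1-HIT; vc=[5]
#13 0x39→b7/s1 L1-HIT; vc=[5]
#14 0x38→b7/s1 L1-HIT; vc=[5]
#15 0x39→b7/s1 L1-HIT; vc=[5]
#16 0x1d→b3/s1 MISS; vc=[5,7]
#17 0x2f→b5/s1 VC-HIT; vc=[3,7]
#18 0x1f→b3/s1 VC-HIT; vc=[5,7]

VC = [5, 7]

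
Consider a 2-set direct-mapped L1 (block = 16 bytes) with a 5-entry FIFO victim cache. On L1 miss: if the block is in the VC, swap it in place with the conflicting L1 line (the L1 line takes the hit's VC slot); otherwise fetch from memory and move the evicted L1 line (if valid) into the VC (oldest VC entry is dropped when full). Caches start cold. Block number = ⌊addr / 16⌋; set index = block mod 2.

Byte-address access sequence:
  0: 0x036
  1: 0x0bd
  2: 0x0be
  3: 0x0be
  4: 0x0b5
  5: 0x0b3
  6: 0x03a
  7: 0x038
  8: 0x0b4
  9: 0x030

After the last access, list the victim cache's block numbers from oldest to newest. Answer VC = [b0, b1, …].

0: 0x36 (blk 3, set 1) → MISS  vc=[]
1: 0xbd (blk 11, set 1) → MISS  vc=[3]
2: 0xbe (blk 11, set 1) → L1-HIT  vc=[3]
3: 0xbe (blk 11, set 1) → L1-HIT  vc=[3]
4: 0xb5 (blk 11, set 1) → L1-HIT  vc=[3]
5: 0xb3 (blk 11, set 1) → L1-HIT  vc=[3]
6: 0x3a (blk 3, set 1) → VC-HIT  vc=[11]
7: 0x38 (blk 3, set 1) → L1-HIT  vc=[11]
8: 0xb4 (blk 11, set 1) → VC-HIT  vc=[3]
9: 0x30 (blk 3, set 1) → VC-HIT  vc=[11]

VC = [11]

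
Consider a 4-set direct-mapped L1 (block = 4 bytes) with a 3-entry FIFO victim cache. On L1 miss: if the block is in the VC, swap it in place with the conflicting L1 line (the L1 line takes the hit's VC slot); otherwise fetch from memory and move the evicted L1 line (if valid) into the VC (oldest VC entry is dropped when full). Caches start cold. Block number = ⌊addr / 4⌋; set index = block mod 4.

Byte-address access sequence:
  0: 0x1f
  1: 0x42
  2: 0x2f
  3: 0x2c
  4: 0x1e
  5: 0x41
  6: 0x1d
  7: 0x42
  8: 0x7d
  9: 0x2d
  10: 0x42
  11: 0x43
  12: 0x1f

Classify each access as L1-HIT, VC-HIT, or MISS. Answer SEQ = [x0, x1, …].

SEQ = [MISS, MISS, MISS, L1-HIT, VC-HIT, L1-HIT, L1-HIT, L1-HIT, MISS, VC-HIT, L1-HIT, L1-HIT, VC-HIT]

  [0] addr=0x1f blk=7 s=3: MISS | VC []
  [1] addr=0x42 blk=16 s=0: MISS | VC []
  [2] addr=0x2f blk=11 s=3: MISS | VC [7]
  [3] addr=0x2c blk=11 s=3: L1-HIT | VC [7]
  [4] addr=0x1e blk=7 s=3: VC-HIT | VC [11]
  [5] addr=0x41 blk=16 s=0: L1-HIT | VC [11]
  [6] addr=0x1d blk=7 s=3: L1-HIT | VC [11]
  [7] addr=0x42 blk=16 s=0: L1-HIT | VC [11]
  [8] addr=0x7d blk=31 s=3: MISS | VC [11, 7]
  [9] addr=0x2d blk=11 s=3: VC-HIT | VC [31, 7]
  [10] addr=0x42 blk=16 s=0: L1-HIT | VC [31, 7]
  [11] addr=0x43 blk=16 s=0: L1-HIT | VC [31, 7]
  [12] addr=0x1f blk=7 s=3: VC-HIT | VC [31, 11]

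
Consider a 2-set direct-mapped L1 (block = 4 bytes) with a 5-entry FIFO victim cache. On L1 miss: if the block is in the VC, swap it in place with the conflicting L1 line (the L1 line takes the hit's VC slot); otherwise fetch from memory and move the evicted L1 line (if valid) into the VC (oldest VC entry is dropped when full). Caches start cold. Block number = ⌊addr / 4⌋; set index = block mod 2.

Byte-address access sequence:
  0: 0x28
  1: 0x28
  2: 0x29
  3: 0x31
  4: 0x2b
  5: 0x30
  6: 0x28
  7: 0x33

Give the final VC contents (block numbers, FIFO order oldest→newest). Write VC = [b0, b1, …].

  [0] addr=0x28 blk=10 s=0: MISS | VC []
  [1] addr=0x28 blk=10 s=0: L1-HIT | VC []
  [2] addr=0x29 blk=10 s=0: L1-HIT | VC []
  [3] addr=0x31 blk=12 s=0: MISS | VC [10]
  [4] addr=0x2b blk=10 s=0: VC-HIT | VC [12]
  [5] addr=0x30 blk=12 s=0: VC-HIT | VC [10]
  [6] addr=0x28 blk=10 s=0: VC-HIT | VC [12]
  [7] addr=0x33 blk=12 s=0: VC-HIT | VC [10]

VC = [10]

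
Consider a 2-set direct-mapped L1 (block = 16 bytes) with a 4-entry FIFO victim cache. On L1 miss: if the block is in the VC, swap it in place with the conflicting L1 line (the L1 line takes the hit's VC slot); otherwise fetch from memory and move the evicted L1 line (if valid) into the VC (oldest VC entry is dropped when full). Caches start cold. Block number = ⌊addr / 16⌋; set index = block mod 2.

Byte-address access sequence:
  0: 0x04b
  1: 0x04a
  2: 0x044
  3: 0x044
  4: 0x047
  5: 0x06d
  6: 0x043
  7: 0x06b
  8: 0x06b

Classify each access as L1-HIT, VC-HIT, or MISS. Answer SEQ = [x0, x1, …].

SEQ = [MISS, L1-HIT, L1-HIT, L1-HIT, L1-HIT, MISS, VC-HIT, VC-HIT, L1-HIT]

  [0] addr=0x4b blk=4 s=0: MISS | VC []
  [1] addr=0x4a blk=4 s=0: L1-HIT | VC []
  [2] addr=0x44 blk=4 s=0: L1-HIT | VC []
  [3] addr=0x44 blk=4 s=0: L1-HIT | VC []
  [4] addr=0x47 blk=4 s=0: L1-HIT | VC []
  [5] addr=0x6d blk=6 s=0: MISS | VC [4]
  [6] addr=0x43 blk=4 s=0: VC-HIT | VC [6]
  [7] addr=0x6b blk=6 s=0: VC-HIT | VC [4]
  [8] addr=0x6b blk=6 s=0: L1-HIT | VC [4]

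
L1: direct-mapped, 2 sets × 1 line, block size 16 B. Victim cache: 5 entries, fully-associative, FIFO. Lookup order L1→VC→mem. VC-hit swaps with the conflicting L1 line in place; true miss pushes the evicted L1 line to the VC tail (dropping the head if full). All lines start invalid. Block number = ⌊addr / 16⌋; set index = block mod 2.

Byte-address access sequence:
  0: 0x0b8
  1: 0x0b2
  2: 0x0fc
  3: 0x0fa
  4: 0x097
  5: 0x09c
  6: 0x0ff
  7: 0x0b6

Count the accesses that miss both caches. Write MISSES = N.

#0 0xb8→b11/s1 MISS; vc=[]
#1 0xb2→b11/s1 L1-HIT; vc=[]
#2 0xfc→b15/s1 MISS; vc=[11]
#3 0xfa→b15/s1 L1-HIT; vc=[11]
#4 0x97→b9/s1 MISS; vc=[11,15]
#5 0x9c→b9/s1 L1-HIT; vc=[11,15]
#6 0xff→b15/s1 VC-HIT; vc=[11,9]
#7 0xb6→b11/s1 VC-HIT; vc=[15,9]

MISSES = 3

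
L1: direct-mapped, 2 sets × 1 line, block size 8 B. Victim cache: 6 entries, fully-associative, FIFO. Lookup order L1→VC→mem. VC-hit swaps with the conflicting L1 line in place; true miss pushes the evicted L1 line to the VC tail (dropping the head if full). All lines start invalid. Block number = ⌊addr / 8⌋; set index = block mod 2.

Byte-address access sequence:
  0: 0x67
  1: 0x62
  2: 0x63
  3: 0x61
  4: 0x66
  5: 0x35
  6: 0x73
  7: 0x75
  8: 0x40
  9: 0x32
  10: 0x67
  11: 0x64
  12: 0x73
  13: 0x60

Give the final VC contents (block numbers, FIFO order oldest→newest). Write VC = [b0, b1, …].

#0 0x67→b12/s0 MISS; vc=[]
#1 0x62→b12/s0 L1-HIT; vc=[]
#2 0x63→b12/s0 L1-HIT; vc=[]
#3 0x61→b12/s0 L1-HIT; vc=[]
#4 0x66→b12/s0 L1-HIT; vc=[]
#5 0x35→b6/s0 MISS; vc=[12]
#6 0x73→b14/s0 MISS; vc=[12,6]
#7 0x75→b14/s0 L1-HIT; vc=[12,6]
#8 0x40→b8/s0 MISS; vc=[12,6,14]
#9 0x32→b6/s0 VC-HIT; vc=[12,8,14]
#10 0x67→b12/s0 VC-HIT; vc=[6,8,14]
#11 0x64→b12/s0 L1-HIT; vc=[6,8,14]
#12 0x73→b14/s0 VC-HIT; vc=[6,8,12]
#13 0x60→b12/s0 VC-HIT; vc=[6,8,14]

VC = [6, 8, 14]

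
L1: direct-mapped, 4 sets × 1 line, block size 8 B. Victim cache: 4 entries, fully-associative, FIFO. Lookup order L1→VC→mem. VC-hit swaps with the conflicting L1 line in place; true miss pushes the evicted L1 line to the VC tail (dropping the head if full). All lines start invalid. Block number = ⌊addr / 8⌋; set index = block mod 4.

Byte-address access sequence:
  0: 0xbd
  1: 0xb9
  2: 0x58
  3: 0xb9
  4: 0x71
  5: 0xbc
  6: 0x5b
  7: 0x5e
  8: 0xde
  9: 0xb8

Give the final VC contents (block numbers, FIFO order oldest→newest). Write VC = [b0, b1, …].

VC = [27, 11]

  [0] addr=0xbd blk=23 s=3: MISS | VC []
  [1] addr=0xb9 blk=23 s=3: L1-HIT | VC []
  [2] addr=0x58 blk=11 s=3: MISS | VC [23]
  [3] addr=0xb9 blk=23 s=3: VC-HIT | VC [11]
  [4] addr=0x71 blk=14 s=2: MISS | VC [11]
  [5] addr=0xbc blk=23 s=3: L1-HIT | VC [11]
  [6] addr=0x5b blk=11 s=3: VC-HIT | VC [23]
  [7] addr=0x5e blk=11 s=3: L1-HIT | VC [23]
  [8] addr=0xde blk=27 s=3: MISS | VC [23, 11]
  [9] addr=0xb8 blk=23 s=3: VC-HIT | VC [27, 11]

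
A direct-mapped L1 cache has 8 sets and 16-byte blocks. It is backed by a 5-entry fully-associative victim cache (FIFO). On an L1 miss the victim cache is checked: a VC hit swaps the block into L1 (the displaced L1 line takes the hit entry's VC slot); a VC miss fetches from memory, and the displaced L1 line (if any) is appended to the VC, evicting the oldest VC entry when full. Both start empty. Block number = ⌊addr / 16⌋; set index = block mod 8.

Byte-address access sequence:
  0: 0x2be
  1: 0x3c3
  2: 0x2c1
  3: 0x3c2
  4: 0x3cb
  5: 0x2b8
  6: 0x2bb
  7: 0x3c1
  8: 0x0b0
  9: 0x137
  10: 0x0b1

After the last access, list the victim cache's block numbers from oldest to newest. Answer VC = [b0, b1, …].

VC = [44, 43, 19]

  [0] addr=0x2be blk=43 s=3: MISS | VC []
  [1] addr=0x3c3 blk=60 s=4: MISS | VC []
  [2] addr=0x2c1 blk=44 s=4: MISS | VC [60]
  [3] addr=0x3c2 blk=60 s=4: VC-HIT | VC [44]
  [4] addr=0x3cb blk=60 s=4: L1-HIT | VC [44]
  [5] addr=0x2b8 blk=43 s=3: L1-HIT | VC [44]
  [6] addr=0x2bb blk=43 s=3: L1-HIT | VC [44]
  [7] addr=0x3c1 blk=60 s=4: L1-HIT | VC [44]
  [8] addr=0xb0 blk=11 s=3: MISS | VC [44, 43]
  [9] addr=0x137 blk=19 s=3: MISS | VC [44, 43, 11]
  [10] addr=0xb1 blk=11 s=3: VC-HIT | VC [44, 43, 19]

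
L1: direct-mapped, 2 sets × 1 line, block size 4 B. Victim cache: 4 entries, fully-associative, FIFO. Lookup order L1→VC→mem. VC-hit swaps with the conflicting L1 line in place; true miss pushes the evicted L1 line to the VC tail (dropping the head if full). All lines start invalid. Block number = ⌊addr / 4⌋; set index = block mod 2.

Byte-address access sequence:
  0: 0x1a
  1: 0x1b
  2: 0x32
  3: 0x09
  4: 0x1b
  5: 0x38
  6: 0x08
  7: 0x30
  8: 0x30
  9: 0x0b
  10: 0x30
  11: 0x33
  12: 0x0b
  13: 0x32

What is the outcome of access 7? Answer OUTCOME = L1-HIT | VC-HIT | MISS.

#0 0x1a→b6/s0 MISS; vc=[]
#1 0x1b→b6/s0 L1-HIT; vc=[]
#2 0x32→b12/s0 MISS; vc=[6]
#3 0x9→b2/s0 MISS; vc=[6,12]
#4 0x1b→b6/s0 VC-HIT; vc=[2,12]
#5 0x38→b14/s0 MISS; vc=[2,12,6]
#6 0x8→b2/s0 VC-HIT; vc=[14,12,6]
#7 0x30→b12/s0 VC-HIT; vc=[14,2,6]
#8 0x30→b12/s0 L1-HIT; vc=[14,2,6]
#9 0xb→b2/s0 VC-HIT; vc=[14,12,6]
#10 0x30→b12/s0 VC-HIT; vc=[14,2,6]
#11 0x33→b12/s0 L1-HIT; vc=[14,2,6]
#12 0xb→b2/s0 VC-HIT; vc=[14,12,6]
#13 0x32→b12/s0 VC-HIT; vc=[14,2,6]

OUTCOME = VC-HIT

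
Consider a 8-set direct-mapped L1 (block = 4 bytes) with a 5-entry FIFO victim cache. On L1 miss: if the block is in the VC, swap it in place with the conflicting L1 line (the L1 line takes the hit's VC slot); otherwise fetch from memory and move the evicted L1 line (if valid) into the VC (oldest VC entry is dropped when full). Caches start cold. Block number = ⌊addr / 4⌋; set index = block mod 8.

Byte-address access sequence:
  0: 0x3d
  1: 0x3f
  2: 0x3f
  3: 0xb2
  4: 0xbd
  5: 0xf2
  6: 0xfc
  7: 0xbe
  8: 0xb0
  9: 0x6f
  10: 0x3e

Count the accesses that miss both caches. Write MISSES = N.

  [0] addr=0x3d blk=15 s=7: MISS | VC []
  [1] addr=0x3f blk=15 s=7: L1-HIT | VC []
  [2] addr=0x3f blk=15 s=7: L1-HIT | VC []
  [3] addr=0xb2 blk=44 s=4: MISS | VC []
  [4] addr=0xbd blk=47 s=7: MISS | VC [15]
  [5] addr=0xf2 blk=60 s=4: MISS | VC [15, 44]
  [6] addr=0xfc blk=63 s=7: MISS | VC [15, 44, 47]
  [7] addr=0xbe blk=47 s=7: VC-HIT | VC [15, 44, 63]
  [8] addr=0xb0 blk=44 s=4: VC-HIT | VC [15, 60, 63]
  [9] addr=0x6f blk=27 s=3: MISS | VC [15, 60, 63]
  [10] addr=0x3e blk=15 s=7: VC-HIT | VC [47, 60, 63]

MISSES = 6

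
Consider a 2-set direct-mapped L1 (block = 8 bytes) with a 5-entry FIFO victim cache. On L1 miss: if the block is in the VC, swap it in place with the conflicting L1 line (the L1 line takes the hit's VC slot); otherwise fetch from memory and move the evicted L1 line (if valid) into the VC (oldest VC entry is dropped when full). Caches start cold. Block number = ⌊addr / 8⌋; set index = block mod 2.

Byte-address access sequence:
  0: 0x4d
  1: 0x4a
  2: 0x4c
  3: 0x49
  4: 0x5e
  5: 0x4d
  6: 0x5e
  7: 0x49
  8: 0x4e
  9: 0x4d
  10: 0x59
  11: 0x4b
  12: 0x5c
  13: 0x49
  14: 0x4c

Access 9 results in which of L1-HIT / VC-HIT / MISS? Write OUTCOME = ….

#0 0x4d→b9/s1 MISS; vc=[]
#1 0x4a→b9/s1 L1-HIT; vc=[]
#2 0x4c→b9/s1 L1-HIT; vc=[]
#3 0x49→b9/s1 L1-HIT; vc=[]
#4 0x5e→b11/s1 MISS; vc=[9]
#5 0x4d→b9/s1 VC-HIT; vc=[11]
#6 0x5e→b11/s1 VC-HIT; vc=[9]
#7 0x49→b9/s1 VC-HIT; vc=[11]
#8 0x4e→b9/s1 L1-HIT; vc=[11]
#9 0x4d→b9/s1 L1-HIT; vc=[11]
#10 0x59→b11/s1 VC-HIT; vc=[9]
#11 0x4b→b9/s1 VC-HIT; vc=[11]
#12 0x5c→b11/s1 VC-HIT; vc=[9]
#13 0x49→b9/s1 VC-HIT; vc=[11]
#14 0x4c→b9/s1 L1-HIT; vc=[11]

OUTCOME = L1-HIT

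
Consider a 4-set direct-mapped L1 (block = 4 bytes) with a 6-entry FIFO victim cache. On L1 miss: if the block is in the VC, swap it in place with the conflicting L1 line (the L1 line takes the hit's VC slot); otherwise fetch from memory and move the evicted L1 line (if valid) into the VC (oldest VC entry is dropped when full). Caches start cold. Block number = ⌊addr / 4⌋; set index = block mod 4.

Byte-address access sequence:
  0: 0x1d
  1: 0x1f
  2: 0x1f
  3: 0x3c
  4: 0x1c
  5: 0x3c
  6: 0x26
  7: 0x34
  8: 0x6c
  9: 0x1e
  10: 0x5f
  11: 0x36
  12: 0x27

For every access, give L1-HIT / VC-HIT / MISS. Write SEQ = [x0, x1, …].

0: 0x1d (blk 7, set 3) → MISS  vc=[]
1: 0x1f (blk 7, set 3) → L1-HIT  vc=[]
2: 0x1f (blk 7, set 3) → L1-HIT  vc=[]
3: 0x3c (blk 15, set 3) → MISS  vc=[7]
4: 0x1c (blk 7, set 3) → VC-HIT  vc=[15]
5: 0x3c (blk 15, set 3) → VC-HIT  vc=[7]
6: 0x26 (blk 9, set 1) → MISS  vc=[7]
7: 0x34 (blk 13, set 1) → MISS  vc=[7, 9]
8: 0x6c (blk 27, set 3) → MISS  vc=[7, 9, 15]
9: 0x1e (blk 7, set 3) → VC-HIT  vc=[27, 9, 15]
10: 0x5f (blk 23, set 3) → MISS  vc=[27, 9, 15, 7]
11: 0x36 (blk 13, set 1) → L1-HIT  vc=[27, 9, 15, 7]
12: 0x27 (blk 9, set 1) → VC-HIT  vc=[27, 13, 15, 7]

SEQ = [MISS, L1-HIT, L1-HIT, MISS, VC-HIT, VC-HIT, MISS, MISS, MISS, VC-HIT, MISS, L1-HIT, VC-HIT]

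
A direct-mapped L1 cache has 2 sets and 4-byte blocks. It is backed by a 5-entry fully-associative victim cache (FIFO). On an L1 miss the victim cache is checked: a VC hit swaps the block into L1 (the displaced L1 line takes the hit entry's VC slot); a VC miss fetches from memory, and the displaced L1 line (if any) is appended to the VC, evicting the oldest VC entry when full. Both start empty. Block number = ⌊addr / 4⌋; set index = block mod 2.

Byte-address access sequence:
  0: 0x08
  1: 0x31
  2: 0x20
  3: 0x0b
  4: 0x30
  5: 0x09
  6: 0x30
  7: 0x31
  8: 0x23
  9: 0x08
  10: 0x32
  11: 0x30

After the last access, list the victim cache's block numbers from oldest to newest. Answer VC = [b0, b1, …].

0: 0x8 (blk 2, set 0) → MISS  vc=[]
1: 0x31 (blk 12, set 0) → MISS  vc=[2]
2: 0x20 (blk 8, set 0) → MISS  vc=[2, 12]
3: 0xb (blk 2, set 0) → VC-HIT  vc=[8, 12]
4: 0x30 (blk 12, set 0) → VC-HIT  vc=[8, 2]
5: 0x9 (blk 2, set 0) → VC-HIT  vc=[8, 12]
6: 0x30 (blk 12, set 0) → VC-HIT  vc=[8, 2]
7: 0x31 (blk 12, set 0) → L1-HIT  vc=[8, 2]
8: 0x23 (blk 8, set 0) → VC-HIT  vc=[12, 2]
9: 0x8 (blk 2, set 0) → VC-HIT  vc=[12, 8]
10: 0x32 (blk 12, set 0) → VC-HIT  vc=[2, 8]
11: 0x30 (blk 12, set 0) → L1-HIT  vc=[2, 8]

VC = [2, 8]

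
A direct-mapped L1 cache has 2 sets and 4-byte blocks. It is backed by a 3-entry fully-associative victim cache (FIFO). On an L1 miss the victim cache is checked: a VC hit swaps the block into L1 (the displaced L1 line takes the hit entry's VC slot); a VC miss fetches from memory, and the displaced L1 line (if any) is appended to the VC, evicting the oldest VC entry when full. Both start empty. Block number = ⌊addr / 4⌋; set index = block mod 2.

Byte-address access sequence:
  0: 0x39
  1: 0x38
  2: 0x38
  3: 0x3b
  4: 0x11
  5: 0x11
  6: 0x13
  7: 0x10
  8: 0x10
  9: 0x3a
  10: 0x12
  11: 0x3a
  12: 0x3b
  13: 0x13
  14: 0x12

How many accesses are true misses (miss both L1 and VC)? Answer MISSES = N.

MISSES = 2

0: 0x39 (blk 14, set 0) → MISS  vc=[]
1: 0x38 (blk 14, set 0) → L1-HIT  vc=[]
2: 0x38 (blk 14, set 0) → L1-HIT  vc=[]
3: 0x3b (blk 14, set 0) → L1-HIT  vc=[]
4: 0x11 (blk 4, set 0) → MISS  vc=[14]
5: 0x11 (blk 4, set 0) → L1-HIT  vc=[14]
6: 0x13 (blk 4, set 0) → L1-HIT  vc=[14]
7: 0x10 (blk 4, set 0) → L1-HIT  vc=[14]
8: 0x10 (blk 4, set 0) → L1-HIT  vc=[14]
9: 0x3a (blk 14, set 0) → VC-HIT  vc=[4]
10: 0x12 (blk 4, set 0) → VC-HIT  vc=[14]
11: 0x3a (blk 14, set 0) → VC-HIT  vc=[4]
12: 0x3b (blk 14, set 0) → L1-HIT  vc=[4]
13: 0x13 (blk 4, set 0) → VC-HIT  vc=[14]
14: 0x12 (blk 4, set 0) → L1-HIT  vc=[14]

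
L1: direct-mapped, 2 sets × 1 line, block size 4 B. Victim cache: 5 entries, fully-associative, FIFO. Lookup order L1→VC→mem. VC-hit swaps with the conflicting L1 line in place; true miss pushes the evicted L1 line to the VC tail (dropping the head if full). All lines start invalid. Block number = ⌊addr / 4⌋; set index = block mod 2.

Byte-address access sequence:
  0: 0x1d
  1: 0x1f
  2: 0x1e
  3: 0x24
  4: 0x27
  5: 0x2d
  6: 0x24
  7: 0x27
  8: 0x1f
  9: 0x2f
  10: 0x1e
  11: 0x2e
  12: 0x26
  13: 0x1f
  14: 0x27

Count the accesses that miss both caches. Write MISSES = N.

0: 0x1d (blk 7, set 1) → MISS  vc=[]
1: 0x1f (blk 7, set 1) → L1-HIT  vc=[]
2: 0x1e (blk 7, set 1) → L1-HIT  vc=[]
3: 0x24 (blk 9, set 1) → MISS  vc=[7]
4: 0x27 (blk 9, set 1) → L1-HIT  vc=[7]
5: 0x2d (blk 11, set 1) → MISS  vc=[7, 9]
6: 0x24 (blk 9, set 1) → VC-HIT  vc=[7, 11]
7: 0x27 (blk 9, set 1) → L1-HIT  vc=[7, 11]
8: 0x1f (blk 7, set 1) → VC-HIT  vc=[9, 11]
9: 0x2f (blk 11, set 1) → VC-HIT  vc=[9, 7]
10: 0x1e (blk 7, set 1) → VC-HIT  vc=[9, 11]
11: 0x2e (blk 11, set 1) → VC-HIT  vc=[9, 7]
12: 0x26 (blk 9, set 1) → VC-HIT  vc=[11, 7]
13: 0x1f (blk 7, set 1) → VC-HIT  vc=[11, 9]
14: 0x27 (blk 9, set 1) → VC-HIT  vc=[11, 7]

MISSES = 3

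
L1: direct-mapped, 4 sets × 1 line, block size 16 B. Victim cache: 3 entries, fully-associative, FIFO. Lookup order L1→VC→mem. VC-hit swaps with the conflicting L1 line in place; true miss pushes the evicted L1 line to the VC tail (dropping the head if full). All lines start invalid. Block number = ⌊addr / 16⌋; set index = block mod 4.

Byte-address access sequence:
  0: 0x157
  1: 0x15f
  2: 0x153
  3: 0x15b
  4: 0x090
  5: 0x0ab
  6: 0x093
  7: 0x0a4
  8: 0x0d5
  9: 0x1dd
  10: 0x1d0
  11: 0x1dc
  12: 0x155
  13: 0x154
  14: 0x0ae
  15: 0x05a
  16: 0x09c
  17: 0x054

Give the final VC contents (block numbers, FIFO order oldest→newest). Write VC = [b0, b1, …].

0: 0x157 (blk 21, set 1) → MISS  vc=[]
1: 0x15f (blk 21, set 1) → L1-HIT  vc=[]
2: 0x153 (blk 21, set 1) → L1-HIT  vc=[]
3: 0x15b (blk 21, set 1) → L1-HIT  vc=[]
4: 0x90 (blk 9, set 1) → MISS  vc=[21]
5: 0xab (blk 10, set 2) → MISS  vc=[21]
6: 0x93 (blk 9, set 1) → L1-HIT  vc=[21]
7: 0xa4 (blk 10, set 2) → L1-HIT  vc=[21]
8: 0xd5 (blk 13, set 1) → MISS  vc=[21, 9]
9: 0x1dd (blk 29, set 1) → MISS  vc=[21, 9, 13]
10: 0x1d0 (blk 29, set 1) → L1-HIT  vc=[21, 9, 13]
11: 0x1dc (blk 29, set 1) → L1-HIT  vc=[21, 9, 13]
12: 0x155 (blk 21, set 1) → VC-HIT  vc=[29, 9, 13]
13: 0x154 (blk 21, set 1) → L1-HIT  vc=[29, 9, 13]
14: 0xae (blk 10, set 2) → L1-HIT  vc=[29, 9, 13]
15: 0x5a (blk 5, set 1) → MISS  vc=[9, 13, 21]
16: 0x9c (blk 9, set 1) → VC-HIT  vc=[5, 13, 21]
17: 0x54 (blk 5, set 1) → VC-HIT  vc=[9, 13, 21]

VC = [9, 13, 21]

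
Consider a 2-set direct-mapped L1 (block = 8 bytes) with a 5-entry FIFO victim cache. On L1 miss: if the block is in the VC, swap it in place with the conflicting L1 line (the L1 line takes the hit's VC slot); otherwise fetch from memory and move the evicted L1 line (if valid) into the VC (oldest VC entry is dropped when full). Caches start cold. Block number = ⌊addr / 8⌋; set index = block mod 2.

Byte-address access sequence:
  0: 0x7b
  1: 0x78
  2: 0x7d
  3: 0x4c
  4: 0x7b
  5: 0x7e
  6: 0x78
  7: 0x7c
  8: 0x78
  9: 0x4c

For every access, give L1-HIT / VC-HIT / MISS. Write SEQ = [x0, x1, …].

SEQ = [MISS, L1-HIT, L1-HIT, MISS, VC-HIT, L1-HIT, L1-HIT, L1-HIT, L1-HIT, VC-HIT]

  [0] addr=0x7b blk=15 s=1: MISS | VC []
  [1] addr=0x78 blk=15 s=1: L1-HIT | VC []
  [2] addr=0x7d blk=15 s=1: L1-HIT | VC []
  [3] addr=0x4c blk=9 s=1: MISS | VC [15]
  [4] addr=0x7b blk=15 s=1: VC-HIT | VC [9]
  [5] addr=0x7e blk=15 s=1: L1-HIT | VC [9]
  [6] addr=0x78 blk=15 s=1: L1-HIT | VC [9]
  [7] addr=0x7c blk=15 s=1: L1-HIT | VC [9]
  [8] addr=0x78 blk=15 s=1: L1-HIT | VC [9]
  [9] addr=0x4c blk=9 s=1: VC-HIT | VC [15]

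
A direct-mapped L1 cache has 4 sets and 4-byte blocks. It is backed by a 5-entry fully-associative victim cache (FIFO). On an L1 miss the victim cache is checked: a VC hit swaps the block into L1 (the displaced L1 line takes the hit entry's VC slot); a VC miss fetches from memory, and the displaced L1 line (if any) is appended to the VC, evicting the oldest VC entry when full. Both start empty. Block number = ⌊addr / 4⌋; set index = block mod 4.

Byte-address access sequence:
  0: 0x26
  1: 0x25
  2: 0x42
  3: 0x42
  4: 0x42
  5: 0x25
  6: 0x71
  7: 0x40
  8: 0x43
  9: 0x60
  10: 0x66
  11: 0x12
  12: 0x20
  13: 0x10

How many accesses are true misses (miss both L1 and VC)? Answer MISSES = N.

#0 0x26→b9/s1 MISS; vc=[]
#1 0x25→b9/s1 L1-HIT; vc=[]
#2 0x42→b16/s0 MISS; vc=[]
#3 0x42→b16/s0 L1-HIT; vc=[]
#4 0x42→b16/s0 L1-HIT; vc=[]
#5 0x25→b9/s1 L1-HIT; vc=[]
#6 0x71→b28/s0 MISS; vc=[16]
#7 0x40→b16/s0 VC-HIT; vc=[28]
#8 0x43→b16/s0 L1-HIT; vc=[28]
#9 0x60→b24/s0 MISS; vc=[28,16]
#10 0x66→b25/s1 MISS; vc=[28,16,9]
#11 0x12→b4/s0 MISS; vc=[28,16,9,24]
#12 0x20→b8/s0 MISS; vc=[28,16,9,24,4]
#13 0x10→b4/s0 VC-HIT; vc=[28,16,9,24,8]

MISSES = 7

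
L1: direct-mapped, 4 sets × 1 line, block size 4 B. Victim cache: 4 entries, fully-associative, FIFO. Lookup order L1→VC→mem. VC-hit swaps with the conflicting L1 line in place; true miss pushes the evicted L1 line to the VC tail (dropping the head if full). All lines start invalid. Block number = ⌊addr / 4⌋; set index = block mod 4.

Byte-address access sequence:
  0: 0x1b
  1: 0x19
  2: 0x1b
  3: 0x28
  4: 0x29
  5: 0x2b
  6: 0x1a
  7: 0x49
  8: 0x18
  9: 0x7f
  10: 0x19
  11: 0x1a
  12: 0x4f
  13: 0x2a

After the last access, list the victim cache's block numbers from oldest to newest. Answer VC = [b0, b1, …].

0: 0x1b (blk 6, set 2) → MISS  vc=[]
1: 0x19 (blk 6, set 2) → L1-HIT  vc=[]
2: 0x1b (blk 6, set 2) → L1-HIT  vc=[]
3: 0x28 (blk 10, set 2) → MISS  vc=[6]
4: 0x29 (blk 10, set 2) → L1-HIT  vc=[6]
5: 0x2b (blk 10, set 2) → L1-HIT  vc=[6]
6: 0x1a (blk 6, set 2) → VC-HIT  vc=[10]
7: 0x49 (blk 18, set 2) → MISS  vc=[10, 6]
8: 0x18 (blk 6, set 2) → VC-HIT  vc=[10, 18]
9: 0x7f (blk 31, set 3) → MISS  vc=[10, 18]
10: 0x19 (blk 6, set 2) → L1-HIT  vc=[10, 18]
11: 0x1a (blk 6, set 2) → L1-HIT  vc=[10, 18]
12: 0x4f (blk 19, set 3) → MISS  vc=[10, 18, 31]
13: 0x2a (blk 10, set 2) → VC-HIT  vc=[6, 18, 31]

VC = [6, 18, 31]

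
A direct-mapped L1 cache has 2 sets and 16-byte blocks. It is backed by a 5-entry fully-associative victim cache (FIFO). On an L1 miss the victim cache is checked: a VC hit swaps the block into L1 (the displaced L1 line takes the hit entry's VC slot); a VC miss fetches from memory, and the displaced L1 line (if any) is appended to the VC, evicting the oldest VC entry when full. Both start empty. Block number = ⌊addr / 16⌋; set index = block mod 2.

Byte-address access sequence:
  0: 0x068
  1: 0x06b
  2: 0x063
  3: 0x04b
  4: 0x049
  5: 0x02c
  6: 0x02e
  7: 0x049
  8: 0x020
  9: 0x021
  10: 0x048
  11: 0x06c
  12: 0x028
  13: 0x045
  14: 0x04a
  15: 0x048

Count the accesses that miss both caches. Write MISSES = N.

  [0] addr=0x68 blk=6 s=0: MISS | VC []
  [1] addr=0x6b blk=6 s=0: L1-HIT | VC []
  [2] addr=0x63 blk=6 s=0: L1-HIT | VC []
  [3] addr=0x4b blk=4 s=0: MISS | VC [6]
  [4] addr=0x49 blk=4 s=0: L1-HIT | VC [6]
  [5] addr=0x2c blk=2 s=0: MISS | VC [6, 4]
  [6] addr=0x2e blk=2 s=0: L1-HIT | VC [6, 4]
  [7] addr=0x49 blk=4 s=0: VC-HIT | VC [6, 2]
  [8] addr=0x20 blk=2 s=0: VC-HIT | VC [6, 4]
  [9] addr=0x21 blk=2 s=0: L1-HIT | VC [6, 4]
  [10] addr=0x48 blk=4 s=0: VC-HIT | VC [6, 2]
  [11] addr=0x6c blk=6 s=0: VC-HIT | VC [4, 2]
  [12] addr=0x28 blk=2 s=0: VC-HIT | VC [4, 6]
  [13] addr=0x45 blk=4 s=0: VC-HIT | VC [2, 6]
  [14] addr=0x4a blk=4 s=0: L1-HIT | VC [2, 6]
  [15] addr=0x48 blk=4 s=0: L1-HIT | VC [2, 6]

MISSES = 3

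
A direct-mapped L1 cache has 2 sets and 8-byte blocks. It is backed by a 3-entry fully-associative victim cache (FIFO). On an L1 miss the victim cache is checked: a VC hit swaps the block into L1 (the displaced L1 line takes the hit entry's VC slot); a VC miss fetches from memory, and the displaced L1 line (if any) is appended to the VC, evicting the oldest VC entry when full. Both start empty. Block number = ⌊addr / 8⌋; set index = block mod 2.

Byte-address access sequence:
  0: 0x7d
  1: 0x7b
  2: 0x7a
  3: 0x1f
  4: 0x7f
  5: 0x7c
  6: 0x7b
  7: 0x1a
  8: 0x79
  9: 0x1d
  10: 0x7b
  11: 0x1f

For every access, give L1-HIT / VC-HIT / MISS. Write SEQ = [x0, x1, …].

  [0] addr=0x7d blk=15 s=1: MISS | VC []
  [1] addr=0x7b blk=15 s=1: L1-HIT | VC []
  [2] addr=0x7a blk=15 s=1: L1-HIT | VC []
  [3] addr=0x1f blk=3 s=1: MISS | VC [15]
  [4] addr=0x7f blk=15 s=1: VC-HIT | VC [3]
  [5] addr=0x7c blk=15 s=1: L1-HIT | VC [3]
  [6] addr=0x7b blk=15 s=1: L1-HIT | VC [3]
  [7] addr=0x1a blk=3 s=1: VC-HIT | VC [15]
  [8] addr=0x79 blk=15 s=1: VC-HIT | VC [3]
  [9] addr=0x1d blk=3 s=1: VC-HIT | VC [15]
  [10] addr=0x7b blk=15 s=1: VC-HIT | VC [3]
  [11] addr=0x1f blk=3 s=1: VC-HIT | VC [15]

SEQ = [MISS, L1-HIT, L1-HIT, MISS, VC-HIT, L1-HIT, L1-HIT, VC-HIT, VC-HIT, VC-HIT, VC-HIT, VC-HIT]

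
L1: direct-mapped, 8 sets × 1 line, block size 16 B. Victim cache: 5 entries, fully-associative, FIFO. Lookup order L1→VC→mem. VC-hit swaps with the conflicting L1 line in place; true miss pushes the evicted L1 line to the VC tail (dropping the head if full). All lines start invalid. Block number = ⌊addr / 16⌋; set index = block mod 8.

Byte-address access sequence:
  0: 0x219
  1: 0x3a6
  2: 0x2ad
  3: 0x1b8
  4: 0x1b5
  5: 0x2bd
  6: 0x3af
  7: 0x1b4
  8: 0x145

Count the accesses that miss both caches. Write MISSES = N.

MISSES = 6

0: 0x219 (blk 33, set 1) → MISS  vc=[]
1: 0x3a6 (blk 58, set 2) → MISS  vc=[]
2: 0x2ad (blk 42, set 2) → MISS  vc=[58]
3: 0x1b8 (blk 27, set 3) → MISS  vc=[58]
4: 0x1b5 (blk 27, set 3) → L1-HIT  vc=[58]
5: 0x2bd (blk 43, set 3) → MISS  vc=[58, 27]
6: 0x3af (blk 58, set 2) → VC-HIT  vc=[42, 27]
7: 0x1b4 (blk 27, set 3) → VC-HIT  vc=[42, 43]
8: 0x145 (blk 20, set 4) → MISS  vc=[42, 43]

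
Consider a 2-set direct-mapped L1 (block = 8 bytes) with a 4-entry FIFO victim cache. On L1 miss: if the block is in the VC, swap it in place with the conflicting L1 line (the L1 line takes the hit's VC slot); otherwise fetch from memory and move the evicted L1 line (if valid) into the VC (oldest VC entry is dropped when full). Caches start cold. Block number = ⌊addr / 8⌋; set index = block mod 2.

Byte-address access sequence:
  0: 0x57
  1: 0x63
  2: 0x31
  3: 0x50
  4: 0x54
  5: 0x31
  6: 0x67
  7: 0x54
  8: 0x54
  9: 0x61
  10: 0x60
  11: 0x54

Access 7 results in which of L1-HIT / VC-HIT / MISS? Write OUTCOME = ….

  [0] addr=0x57 blk=10 s=0: MISS | VC []
  [1] addr=0x63 blk=12 s=0: MISS | VC [10]
  [2] addr=0x31 blk=6 s=0: MISS | VC [10, 12]
  [3] addr=0x50 blk=10 s=0: VC-HIT | VC [6, 12]
  [4] addr=0x54 blk=10 s=0: L1-HIT | VC [6, 12]
  [5] addr=0x31 blk=6 s=0: VC-HIT | VC [10, 12]
  [6] addr=0x67 blk=12 s=0: VC-HIT | VC [10, 6]
  [7] addr=0x54 blk=10 s=0: VC-HIT | VC [12, 6]
  [8] addr=0x54 blk=10 s=0: L1-HIT | VC [12, 6]
  [9] addr=0x61 blk=12 s=0: VC-HIT | VC [10, 6]
  [10] addr=0x60 blk=12 s=0: L1-HIT | VC [10, 6]
  [11] addr=0x54 blk=10 s=0: VC-HIT | VC [12, 6]

OUTCOME = VC-HIT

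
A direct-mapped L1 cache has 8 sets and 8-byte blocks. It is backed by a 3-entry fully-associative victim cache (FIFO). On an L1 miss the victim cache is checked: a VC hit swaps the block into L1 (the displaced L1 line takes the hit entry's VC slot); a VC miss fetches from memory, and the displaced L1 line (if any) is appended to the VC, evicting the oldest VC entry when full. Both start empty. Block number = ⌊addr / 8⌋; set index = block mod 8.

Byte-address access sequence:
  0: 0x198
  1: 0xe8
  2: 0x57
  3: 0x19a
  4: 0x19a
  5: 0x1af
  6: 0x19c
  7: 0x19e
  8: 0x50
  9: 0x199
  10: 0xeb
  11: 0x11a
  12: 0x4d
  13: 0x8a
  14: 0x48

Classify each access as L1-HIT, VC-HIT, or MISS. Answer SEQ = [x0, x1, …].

0: 0x198 (blk 51, set 3) → MISS  vc=[]
1: 0xe8 (blk 29, set 5) → MISS  vc=[]
2: 0x57 (blk 10, set 2) → MISS  vc=[]
3: 0x19a (blk 51, set 3) → L1-HIT  vc=[]
4: 0x19a (blk 51, set 3) → L1-HIT  vc=[]
5: 0x1af (blk 53, set 5) → MISS  vc=[29]
6: 0x19c (blk 51, set 3) → L1-HIT  vc=[29]
7: 0x19e (blk 51, set 3) → L1-HIT  vc=[29]
8: 0x50 (blk 10, set 2) → L1-HIT  vc=[29]
9: 0x199 (blk 51, set 3) → L1-HIT  vc=[29]
10: 0xeb (blk 29, set 5) → VC-HIT  vc=[53]
11: 0x11a (blk 35, set 3) → MISS  vc=[53, 51]
12: 0x4d (blk 9, set 1) → MISS  vc=[53, 51]
13: 0x8a (blk 17, set 1) → MISS  vc=[53, 51, 9]
14: 0x48 (blk 9, set 1) → VC-HIT  vc=[53, 51, 17]

SEQ = [MISS, MISS, MISS, L1-HIT, L1-HIT, MISS, L1-HIT, L1-HIT, L1-HIT, L1-HIT, VC-HIT, MISS, MISS, MISS, VC-HIT]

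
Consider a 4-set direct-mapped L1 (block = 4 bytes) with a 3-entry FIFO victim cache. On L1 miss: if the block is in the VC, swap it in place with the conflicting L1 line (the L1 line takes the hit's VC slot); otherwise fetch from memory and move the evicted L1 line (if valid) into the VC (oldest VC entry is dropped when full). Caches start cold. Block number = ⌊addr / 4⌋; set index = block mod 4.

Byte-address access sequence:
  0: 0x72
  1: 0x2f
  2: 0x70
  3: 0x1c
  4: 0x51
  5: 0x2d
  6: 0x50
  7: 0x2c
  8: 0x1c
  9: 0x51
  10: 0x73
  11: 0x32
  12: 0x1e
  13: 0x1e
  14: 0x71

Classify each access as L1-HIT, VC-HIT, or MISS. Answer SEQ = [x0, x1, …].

SEQ = [MISS, MISS, L1-HIT, MISS, MISS, VC-HIT, L1-HIT, L1-HIT, VC-HIT, L1-HIT, VC-HIT, MISS, L1-HIT, L1-HIT, VC-HIT]

#0 0x72→b28/s0 MISS; vc=[]
#1 0x2f→b11/s3 MISS; vc=[]
#2 0x70→b28/s0 L1-HIT; vc=[]
#3 0x1c→b7/s3 MISS; vc=[11]
#4 0x51→b20/s0 MISS; vc=[11,28]
#5 0x2d→b11/s3 VC-HIT; vc=[7,28]
#6 0x50→b20/s0 L1-HIT; vc=[7,28]
#7 0x2c→b11/s3 L1-HIT; vc=[7,28]
#8 0x1c→b7/s3 VC-HIT; vc=[11,28]
#9 0x51→b20/s0 L1-HIT; vc=[11,28]
#10 0x73→b28/s0 VC-HIT; vc=[11,20]
#11 0x32→b12/s0 MISS; vc=[11,20,28]
#12 0x1e→b7/s3 L1-HIT; vc=[11,20,28]
#13 0x1e→b7/s3 L1-HIT; vc=[11,20,28]
#14 0x71→b28/s0 VC-HIT; vc=[11,20,12]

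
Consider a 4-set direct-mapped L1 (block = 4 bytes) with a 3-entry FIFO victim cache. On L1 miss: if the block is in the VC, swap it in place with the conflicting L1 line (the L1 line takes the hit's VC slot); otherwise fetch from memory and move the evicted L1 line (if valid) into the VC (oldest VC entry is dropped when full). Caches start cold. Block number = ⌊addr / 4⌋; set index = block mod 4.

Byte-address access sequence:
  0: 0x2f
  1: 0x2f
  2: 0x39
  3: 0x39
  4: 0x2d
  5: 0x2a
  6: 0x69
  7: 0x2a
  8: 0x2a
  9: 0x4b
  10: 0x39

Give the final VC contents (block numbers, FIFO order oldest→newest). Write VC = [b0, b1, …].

VC = [18, 26, 10]

#0 0x2f→b11/s3 MISS; vc=[]
#1 0x2f→b11/s3 L1-HIT; vc=[]
#2 0x39→b14/s2 MISS; vc=[]
#3 0x39→b14/s2 L1-HIT; vc=[]
#4 0x2d→b11/s3 L1-HIT; vc=[]
#5 0x2a→b10/s2 MISS; vc=[14]
#6 0x69→b26/s2 MISS; vc=[14,10]
#7 0x2a→b10/s2 VC-HIT; vc=[14,26]
#8 0x2a→b10/s2 L1-HIT; vc=[14,26]
#9 0x4b→b18/s2 MISS; vc=[14,26,10]
#10 0x39→b14/s2 VC-HIT; vc=[18,26,10]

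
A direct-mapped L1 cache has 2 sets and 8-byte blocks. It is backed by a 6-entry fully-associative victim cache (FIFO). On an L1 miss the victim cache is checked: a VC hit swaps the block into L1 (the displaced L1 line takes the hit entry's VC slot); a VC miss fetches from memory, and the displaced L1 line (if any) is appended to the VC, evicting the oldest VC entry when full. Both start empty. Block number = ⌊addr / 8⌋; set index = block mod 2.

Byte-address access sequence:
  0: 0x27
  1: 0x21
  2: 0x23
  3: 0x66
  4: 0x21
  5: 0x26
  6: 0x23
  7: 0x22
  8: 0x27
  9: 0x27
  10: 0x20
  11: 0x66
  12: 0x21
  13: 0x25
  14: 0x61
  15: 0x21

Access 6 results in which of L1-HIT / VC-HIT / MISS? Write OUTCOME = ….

0: 0x27 (blk 4, set 0) → MISS  vc=[]
1: 0x21 (blk 4, set 0) → L1-HIT  vc=[]
2: 0x23 (blk 4, set 0) → L1-HIT  vc=[]
3: 0x66 (blk 12, set 0) → MISS  vc=[4]
4: 0x21 (blk 4, set 0) → VC-HIT  vc=[12]
5: 0x26 (blk 4, set 0) → L1-HIT  vc=[12]
6: 0x23 (blk 4, set 0) → L1-HIT  vc=[12]
7: 0x22 (blk 4, set 0) → L1-HIT  vc=[12]
8: 0x27 (blk 4, set 0) → L1-HIT  vc=[12]
9: 0x27 (blk 4, set 0) → L1-HIT  vc=[12]
10: 0x20 (blk 4, set 0) → L1-HIT  vc=[12]
11: 0x66 (blk 12, set 0) → VC-HIT  vc=[4]
12: 0x21 (blk 4, set 0) → VC-HIT  vc=[12]
13: 0x25 (blk 4, set 0) → L1-HIT  vc=[12]
14: 0x61 (blk 12, set 0) → VC-HIT  vc=[4]
15: 0x21 (blk 4, set 0) → VC-HIT  vc=[12]

OUTCOME = L1-HIT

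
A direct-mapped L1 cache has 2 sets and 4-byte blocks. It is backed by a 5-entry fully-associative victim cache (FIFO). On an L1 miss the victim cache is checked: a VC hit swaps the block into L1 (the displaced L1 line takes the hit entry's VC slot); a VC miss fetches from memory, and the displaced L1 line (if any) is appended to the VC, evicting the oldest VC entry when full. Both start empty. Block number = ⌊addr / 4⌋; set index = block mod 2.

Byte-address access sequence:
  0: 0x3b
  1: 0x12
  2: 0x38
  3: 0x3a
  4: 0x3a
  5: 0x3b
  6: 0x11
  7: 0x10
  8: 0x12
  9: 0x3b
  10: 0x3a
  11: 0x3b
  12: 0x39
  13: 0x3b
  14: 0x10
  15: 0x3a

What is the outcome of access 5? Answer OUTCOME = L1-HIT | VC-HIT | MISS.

OUTCOME = L1-HIT

0: 0x3b (blk 14, set 0) → MISS  vc=[]
1: 0x12 (blk 4, set 0) → MISS  vc=[14]
2: 0x38 (blk 14, set 0) → VC-HIT  vc=[4]
3: 0x3a (blk 14, set 0) → L1-HIT  vc=[4]
4: 0x3a (blk 14, set 0) → L1-HIT  vc=[4]
5: 0x3b (blk 14, set 0) → L1-HIT  vc=[4]
6: 0x11 (blk 4, set 0) → VC-HIT  vc=[14]
7: 0x10 (blk 4, set 0) → L1-HIT  vc=[14]
8: 0x12 (blk 4, set 0) → L1-HIT  vc=[14]
9: 0x3b (blk 14, set 0) → VC-HIT  vc=[4]
10: 0x3a (blk 14, set 0) → L1-HIT  vc=[4]
11: 0x3b (blk 14, set 0) → L1-HIT  vc=[4]
12: 0x39 (blk 14, set 0) → L1-HIT  vc=[4]
13: 0x3b (blk 14, set 0) → L1-HIT  vc=[4]
14: 0x10 (blk 4, set 0) → VC-HIT  vc=[14]
15: 0x3a (blk 14, set 0) → VC-HIT  vc=[4]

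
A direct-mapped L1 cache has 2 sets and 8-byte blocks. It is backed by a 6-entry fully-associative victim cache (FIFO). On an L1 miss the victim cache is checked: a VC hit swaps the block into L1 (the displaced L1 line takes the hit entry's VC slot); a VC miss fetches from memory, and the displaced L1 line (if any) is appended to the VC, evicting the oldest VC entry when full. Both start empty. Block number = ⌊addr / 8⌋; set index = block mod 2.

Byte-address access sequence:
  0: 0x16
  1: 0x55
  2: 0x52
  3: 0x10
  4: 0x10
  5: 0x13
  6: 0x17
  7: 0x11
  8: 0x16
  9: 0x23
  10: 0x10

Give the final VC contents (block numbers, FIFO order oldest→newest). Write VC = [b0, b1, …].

VC = [10, 4]

#0 0x16→b2/s0 MISS; vc=[]
#1 0x55→b10/s0 MISS; vc=[2]
#2 0x52→b10/s0 L1-HIT; vc=[2]
#3 0x10→b2/s0 VC-HIT; vc=[10]
#4 0x10→b2/s0 L1-HIT; vc=[10]
#5 0x13→b2/s0 L1-HIT; vc=[10]
#6 0x17→b2/s0 L1-HIT; vc=[10]
#7 0x11→b2/s0 L1-HIT; vc=[10]
#8 0x16→b2/s0 L1-HIT; vc=[10]
#9 0x23→b4/s0 MISS; vc=[10,2]
#10 0x10→b2/s0 VC-HIT; vc=[10,4]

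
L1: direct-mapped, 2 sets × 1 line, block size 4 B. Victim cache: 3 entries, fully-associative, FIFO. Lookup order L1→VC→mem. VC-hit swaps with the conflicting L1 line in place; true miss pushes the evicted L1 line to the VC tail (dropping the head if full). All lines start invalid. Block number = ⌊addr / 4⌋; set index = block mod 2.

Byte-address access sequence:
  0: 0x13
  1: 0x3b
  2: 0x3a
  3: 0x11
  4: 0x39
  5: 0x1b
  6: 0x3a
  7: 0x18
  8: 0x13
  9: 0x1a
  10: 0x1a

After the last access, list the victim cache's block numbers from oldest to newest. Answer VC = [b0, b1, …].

VC = [4, 14]

#0 0x13→b4/s0 MISS; vc=[]
#1 0x3b→b14/s0 MISS; vc=[4]
#2 0x3a→b14/s0 L1-HIT; vc=[4]
#3 0x11→b4/s0 VC-HIT; vc=[14]
#4 0x39→b14/s0 VC-HIT; vc=[4]
#5 0x1b→b6/s0 MISS; vc=[4,14]
#6 0x3a→b14/s0 VC-HIT; vc=[4,6]
#7 0x18→b6/s0 VC-HIT; vc=[4,14]
#8 0x13→b4/s0 VC-HIT; vc=[6,14]
#9 0x1a→b6/s0 VC-HIT; vc=[4,14]
#10 0x1a→b6/s0 L1-HIT; vc=[4,14]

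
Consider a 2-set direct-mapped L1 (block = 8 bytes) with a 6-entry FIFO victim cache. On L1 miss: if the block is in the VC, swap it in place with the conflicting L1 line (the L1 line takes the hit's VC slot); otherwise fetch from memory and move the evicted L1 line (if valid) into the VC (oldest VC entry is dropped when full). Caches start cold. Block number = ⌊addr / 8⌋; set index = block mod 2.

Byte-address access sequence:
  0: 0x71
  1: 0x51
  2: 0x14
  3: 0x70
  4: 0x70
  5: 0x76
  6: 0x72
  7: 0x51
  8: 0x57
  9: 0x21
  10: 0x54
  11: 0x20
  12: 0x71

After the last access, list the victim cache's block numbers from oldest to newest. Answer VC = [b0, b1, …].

VC = [2, 4, 10]

  [0] addr=0x71 blk=14 s=0: MISS | VC []
  [1] addr=0x51 blk=10 s=0: MISS | VC [14]
  [2] addr=0x14 blk=2 s=0: MISS | VC [14, 10]
  [3] addr=0x70 blk=14 s=0: VC-HIT | VC [2, 10]
  [4] addr=0x70 blk=14 s=0: L1-HIT | VC [2, 10]
  [5] addr=0x76 blk=14 s=0: L1-HIT | VC [2, 10]
  [6] addr=0x72 blk=14 s=0: L1-HIT | VC [2, 10]
  [7] addr=0x51 blk=10 s=0: VC-HIT | VC [2, 14]
  [8] addr=0x57 blk=10 s=0: L1-HIT | VC [2, 14]
  [9] addr=0x21 blk=4 s=0: MISS | VC [2, 14, 10]
  [10] addr=0x54 blk=10 s=0: VC-HIT | VC [2, 14, 4]
  [11] addr=0x20 blk=4 s=0: VC-HIT | VC [2, 14, 10]
  [12] addr=0x71 blk=14 s=0: VC-HIT | VC [2, 4, 10]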